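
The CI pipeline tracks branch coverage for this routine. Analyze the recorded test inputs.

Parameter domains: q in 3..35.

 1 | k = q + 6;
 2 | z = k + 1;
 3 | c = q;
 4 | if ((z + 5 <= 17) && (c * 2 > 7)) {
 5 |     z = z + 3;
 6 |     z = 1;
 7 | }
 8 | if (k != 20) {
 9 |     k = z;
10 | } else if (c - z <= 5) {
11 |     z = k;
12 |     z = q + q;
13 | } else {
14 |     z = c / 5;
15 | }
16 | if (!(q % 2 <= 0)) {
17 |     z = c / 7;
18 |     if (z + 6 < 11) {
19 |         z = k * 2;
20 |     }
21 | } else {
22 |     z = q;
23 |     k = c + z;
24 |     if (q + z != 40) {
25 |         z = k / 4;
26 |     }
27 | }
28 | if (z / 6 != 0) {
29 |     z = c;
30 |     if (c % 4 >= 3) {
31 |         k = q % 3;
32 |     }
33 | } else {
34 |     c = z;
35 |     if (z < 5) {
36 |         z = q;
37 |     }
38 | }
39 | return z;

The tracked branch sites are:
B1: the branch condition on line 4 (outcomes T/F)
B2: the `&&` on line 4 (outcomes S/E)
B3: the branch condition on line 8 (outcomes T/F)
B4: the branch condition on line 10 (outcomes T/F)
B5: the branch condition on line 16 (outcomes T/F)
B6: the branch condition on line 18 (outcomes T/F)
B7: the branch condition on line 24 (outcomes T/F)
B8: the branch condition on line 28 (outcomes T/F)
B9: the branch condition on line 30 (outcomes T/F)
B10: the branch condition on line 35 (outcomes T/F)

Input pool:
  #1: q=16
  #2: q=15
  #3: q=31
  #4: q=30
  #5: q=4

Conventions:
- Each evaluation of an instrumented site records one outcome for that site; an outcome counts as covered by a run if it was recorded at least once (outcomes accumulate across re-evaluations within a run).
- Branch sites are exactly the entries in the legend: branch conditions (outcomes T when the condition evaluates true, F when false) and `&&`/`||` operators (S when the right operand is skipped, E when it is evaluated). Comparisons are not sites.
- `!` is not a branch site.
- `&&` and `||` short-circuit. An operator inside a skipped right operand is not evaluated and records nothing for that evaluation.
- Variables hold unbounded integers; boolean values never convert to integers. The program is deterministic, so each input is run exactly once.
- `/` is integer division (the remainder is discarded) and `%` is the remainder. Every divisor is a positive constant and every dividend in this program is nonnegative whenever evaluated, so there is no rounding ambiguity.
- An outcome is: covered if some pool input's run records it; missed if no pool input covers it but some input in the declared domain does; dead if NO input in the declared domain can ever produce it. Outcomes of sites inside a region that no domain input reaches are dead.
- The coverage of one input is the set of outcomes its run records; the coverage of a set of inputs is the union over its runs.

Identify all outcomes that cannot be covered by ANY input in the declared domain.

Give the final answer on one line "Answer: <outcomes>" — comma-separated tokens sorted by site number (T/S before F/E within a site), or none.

running all 33 domain inputs and tallying outcomes:
  B4=F: unreachable across the whole domain -> dead
  reachable outcomes have witnesses, e.g. B1=T (e.g. q=4), B1=F (e.g. q=3), B2=S (e.g. q=6), B2=E (e.g. q=3)

Answer: B4=F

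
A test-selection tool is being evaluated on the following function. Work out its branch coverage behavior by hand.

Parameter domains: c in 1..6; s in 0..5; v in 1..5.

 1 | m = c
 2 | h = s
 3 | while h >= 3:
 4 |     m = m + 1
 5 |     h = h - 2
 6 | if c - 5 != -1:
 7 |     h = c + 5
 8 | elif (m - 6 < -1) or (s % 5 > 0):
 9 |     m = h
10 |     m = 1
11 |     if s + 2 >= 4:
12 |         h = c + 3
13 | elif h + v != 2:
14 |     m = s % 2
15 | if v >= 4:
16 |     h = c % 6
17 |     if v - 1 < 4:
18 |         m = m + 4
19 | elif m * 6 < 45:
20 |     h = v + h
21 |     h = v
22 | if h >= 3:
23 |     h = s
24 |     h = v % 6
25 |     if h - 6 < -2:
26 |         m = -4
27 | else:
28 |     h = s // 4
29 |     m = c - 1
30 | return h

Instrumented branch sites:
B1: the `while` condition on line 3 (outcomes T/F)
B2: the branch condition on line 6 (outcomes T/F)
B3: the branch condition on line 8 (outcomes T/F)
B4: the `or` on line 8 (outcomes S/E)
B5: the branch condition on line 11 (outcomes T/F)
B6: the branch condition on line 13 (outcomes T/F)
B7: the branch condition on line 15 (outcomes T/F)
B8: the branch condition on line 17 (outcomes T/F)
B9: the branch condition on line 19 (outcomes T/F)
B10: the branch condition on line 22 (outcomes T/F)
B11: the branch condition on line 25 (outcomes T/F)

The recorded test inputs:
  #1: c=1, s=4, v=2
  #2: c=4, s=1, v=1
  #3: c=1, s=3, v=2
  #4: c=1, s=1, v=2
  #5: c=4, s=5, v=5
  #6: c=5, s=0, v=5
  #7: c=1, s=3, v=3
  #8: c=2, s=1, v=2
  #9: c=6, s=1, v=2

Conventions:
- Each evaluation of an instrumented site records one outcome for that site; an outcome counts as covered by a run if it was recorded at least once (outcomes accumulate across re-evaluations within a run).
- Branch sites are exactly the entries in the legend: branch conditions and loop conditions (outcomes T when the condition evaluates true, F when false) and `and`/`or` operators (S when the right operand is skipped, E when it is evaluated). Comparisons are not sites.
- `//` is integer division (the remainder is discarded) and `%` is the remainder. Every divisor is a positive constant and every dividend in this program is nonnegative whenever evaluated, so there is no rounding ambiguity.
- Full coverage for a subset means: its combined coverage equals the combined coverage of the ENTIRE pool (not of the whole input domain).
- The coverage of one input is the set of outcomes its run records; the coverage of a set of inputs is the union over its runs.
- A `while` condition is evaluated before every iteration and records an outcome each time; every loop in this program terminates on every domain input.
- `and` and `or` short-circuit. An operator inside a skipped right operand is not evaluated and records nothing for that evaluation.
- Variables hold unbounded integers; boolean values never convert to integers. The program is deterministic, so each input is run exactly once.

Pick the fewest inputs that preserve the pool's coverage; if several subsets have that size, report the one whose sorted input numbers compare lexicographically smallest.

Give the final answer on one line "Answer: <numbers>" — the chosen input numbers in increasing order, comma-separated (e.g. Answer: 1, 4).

test 1 (c=1, s=4, v=2) fires B1->T, B1->F, B2->T, B7->F, B9->T, B10->F; hits B1=T, B1=F, B2=T, B7=F, B9=T, B10=F
test 2 (c=4, s=1, v=1) fires B1->F, B2->F, B4->S, B3->T, B5->F, B7->F, B9->T, B10->F; hits B1=F, B2=F, B3=T, B4=S, B5=F, B7=F, B9=T, B10=F
test 3 (c=1, s=3, v=2) fires B1->T, B1->F, B2->T, B7->F, B9->T, B10->F; hits B1=T, B1=F, B2=T, B7=F, B9=T, B10=F
test 4 (c=1, s=1, v=2) fires B1->F, B2->T, B7->F, B9->T, B10->F; hits B1=F, B2=T, B7=F, B9=T, B10=F
test 5 (c=4, s=5, v=5) fires B1->T, B1->T, B1->F, B2->F, B4->E, B3->F, B6->T, B7->T, B8->F, B10->T, B11->F; hits B1=T, B1=F, B2=F, B3=F, B4=E, B6=T, B7=T, B8=F, B10=T, B11=F
test 6 (c=5, s=0, v=5) fires B1->F, B2->T, B7->T, B8->F, B10->T, B11->F; hits B1=F, B2=T, B7=T, B8=F, B10=T, B11=F
test 7 (c=1, s=3, v=3) fires B1->T, B1->F, B2->T, B7->F, B9->T, B10->T, B11->T; hits B1=T, B1=F, B2=T, B7=F, B9=T, B10=T, B11=T
test 8 (c=2, s=1, v=2) fires B1->F, B2->T, B7->F, B9->T, B10->F; hits B1=F, B2=T, B7=F, B9=T, B10=F
test 9 (c=6, s=1, v=2) fires B1->F, B2->T, B7->F, B9->T, B10->F; hits B1=F, B2=T, B7=F, B9=T, B10=F
the full pool covers 18 outcomes: B1=T, B1=F, B2=T, B2=F, B3=T, B3=F, B4=S, B4=E, B5=F, B6=T, B7=T, B7=F, B8=F, B9=T, B10=T, B10=F, B11=T, B11=F
checked all size-1 subsets: none covers 18 outcomes (max 10/18)
checked all size-2 subsets: none covers 18 outcomes (max 16/18)
size 3: inputs {2, 5, 7} cover all 18 outcomes, and no lexicographically smaller subset of this size does

Answer: 2, 5, 7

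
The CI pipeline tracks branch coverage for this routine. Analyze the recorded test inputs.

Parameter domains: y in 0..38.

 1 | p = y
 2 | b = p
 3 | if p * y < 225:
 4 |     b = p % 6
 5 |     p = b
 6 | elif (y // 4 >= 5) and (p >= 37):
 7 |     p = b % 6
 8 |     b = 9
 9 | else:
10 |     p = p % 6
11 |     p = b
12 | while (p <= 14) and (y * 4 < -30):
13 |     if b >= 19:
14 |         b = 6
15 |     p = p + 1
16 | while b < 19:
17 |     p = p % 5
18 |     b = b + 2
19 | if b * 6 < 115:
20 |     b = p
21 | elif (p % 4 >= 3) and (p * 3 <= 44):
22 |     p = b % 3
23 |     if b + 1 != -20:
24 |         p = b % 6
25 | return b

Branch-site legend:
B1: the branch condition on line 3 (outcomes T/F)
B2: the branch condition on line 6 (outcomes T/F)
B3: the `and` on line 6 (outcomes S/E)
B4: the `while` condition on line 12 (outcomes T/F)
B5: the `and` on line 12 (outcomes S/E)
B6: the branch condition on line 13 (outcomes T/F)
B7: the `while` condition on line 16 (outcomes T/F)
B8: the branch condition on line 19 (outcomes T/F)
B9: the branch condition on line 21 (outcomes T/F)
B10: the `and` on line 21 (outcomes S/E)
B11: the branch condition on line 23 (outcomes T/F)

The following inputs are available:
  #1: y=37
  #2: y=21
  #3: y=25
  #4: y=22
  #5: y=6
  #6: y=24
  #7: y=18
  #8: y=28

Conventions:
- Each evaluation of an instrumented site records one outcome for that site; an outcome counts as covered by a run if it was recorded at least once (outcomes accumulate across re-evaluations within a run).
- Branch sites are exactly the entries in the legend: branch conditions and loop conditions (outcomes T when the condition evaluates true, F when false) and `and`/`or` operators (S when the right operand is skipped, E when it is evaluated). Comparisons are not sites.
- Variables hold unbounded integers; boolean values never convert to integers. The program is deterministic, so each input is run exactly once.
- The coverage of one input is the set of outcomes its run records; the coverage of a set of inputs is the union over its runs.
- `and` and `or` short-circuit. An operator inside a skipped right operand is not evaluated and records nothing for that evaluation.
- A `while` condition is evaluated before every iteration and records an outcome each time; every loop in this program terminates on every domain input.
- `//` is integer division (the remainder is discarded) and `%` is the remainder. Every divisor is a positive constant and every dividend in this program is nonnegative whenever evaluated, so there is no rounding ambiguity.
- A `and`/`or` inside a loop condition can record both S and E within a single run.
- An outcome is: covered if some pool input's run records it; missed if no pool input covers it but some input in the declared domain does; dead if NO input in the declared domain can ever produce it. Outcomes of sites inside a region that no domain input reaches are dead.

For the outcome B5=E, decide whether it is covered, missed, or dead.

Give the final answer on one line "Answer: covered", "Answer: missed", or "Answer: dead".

B5=E is recorded by pool input(s) 1, 5 -> covered

Answer: covered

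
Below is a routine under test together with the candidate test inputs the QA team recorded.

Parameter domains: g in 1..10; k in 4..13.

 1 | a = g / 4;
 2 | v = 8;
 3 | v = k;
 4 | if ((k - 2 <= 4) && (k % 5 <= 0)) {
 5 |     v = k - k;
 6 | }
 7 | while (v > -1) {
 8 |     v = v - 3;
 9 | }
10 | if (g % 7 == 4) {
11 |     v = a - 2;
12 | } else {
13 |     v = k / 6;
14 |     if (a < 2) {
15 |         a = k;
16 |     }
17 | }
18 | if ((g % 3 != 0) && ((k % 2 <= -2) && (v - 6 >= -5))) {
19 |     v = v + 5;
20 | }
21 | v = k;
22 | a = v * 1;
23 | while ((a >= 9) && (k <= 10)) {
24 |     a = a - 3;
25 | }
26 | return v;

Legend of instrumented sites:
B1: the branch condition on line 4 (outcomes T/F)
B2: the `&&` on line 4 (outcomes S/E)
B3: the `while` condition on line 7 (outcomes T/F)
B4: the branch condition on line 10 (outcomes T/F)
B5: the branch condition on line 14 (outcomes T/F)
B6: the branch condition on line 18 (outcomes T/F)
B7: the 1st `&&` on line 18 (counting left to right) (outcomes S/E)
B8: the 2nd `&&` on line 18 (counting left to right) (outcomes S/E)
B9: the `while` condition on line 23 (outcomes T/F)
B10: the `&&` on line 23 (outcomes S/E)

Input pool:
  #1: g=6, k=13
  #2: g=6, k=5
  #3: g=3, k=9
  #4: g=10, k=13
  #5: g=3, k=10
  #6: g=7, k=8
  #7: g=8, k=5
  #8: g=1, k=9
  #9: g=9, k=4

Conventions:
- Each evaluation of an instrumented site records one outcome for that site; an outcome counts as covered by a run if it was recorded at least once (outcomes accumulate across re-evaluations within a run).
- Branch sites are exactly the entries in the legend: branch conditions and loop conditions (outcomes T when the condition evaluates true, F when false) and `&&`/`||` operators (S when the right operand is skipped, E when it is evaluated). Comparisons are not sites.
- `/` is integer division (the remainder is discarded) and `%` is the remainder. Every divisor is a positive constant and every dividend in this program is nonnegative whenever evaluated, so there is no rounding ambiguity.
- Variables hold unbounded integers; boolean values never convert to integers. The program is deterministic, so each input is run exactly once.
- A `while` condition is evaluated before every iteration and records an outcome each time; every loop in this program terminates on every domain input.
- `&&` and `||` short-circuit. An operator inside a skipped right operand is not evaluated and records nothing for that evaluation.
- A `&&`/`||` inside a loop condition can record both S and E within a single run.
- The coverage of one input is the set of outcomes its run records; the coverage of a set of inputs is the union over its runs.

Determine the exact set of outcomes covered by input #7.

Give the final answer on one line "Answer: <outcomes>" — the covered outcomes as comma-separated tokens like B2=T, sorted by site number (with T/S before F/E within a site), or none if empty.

Event log for input #7 (g=8, k=5):
  B2->E, B1->T, B3->T, B3->F, B4->F, B5->F, B7->E, B8->S, B6->F, B10->S
  B9->F
as a set, this run covers: B1=T, B2=E, B3=T, B3=F, B4=F, B5=F, B6=F, B7=E, B8=S, B9=F, B10=S

Answer: B1=T, B2=E, B3=T, B3=F, B4=F, B5=F, B6=F, B7=E, B8=S, B9=F, B10=S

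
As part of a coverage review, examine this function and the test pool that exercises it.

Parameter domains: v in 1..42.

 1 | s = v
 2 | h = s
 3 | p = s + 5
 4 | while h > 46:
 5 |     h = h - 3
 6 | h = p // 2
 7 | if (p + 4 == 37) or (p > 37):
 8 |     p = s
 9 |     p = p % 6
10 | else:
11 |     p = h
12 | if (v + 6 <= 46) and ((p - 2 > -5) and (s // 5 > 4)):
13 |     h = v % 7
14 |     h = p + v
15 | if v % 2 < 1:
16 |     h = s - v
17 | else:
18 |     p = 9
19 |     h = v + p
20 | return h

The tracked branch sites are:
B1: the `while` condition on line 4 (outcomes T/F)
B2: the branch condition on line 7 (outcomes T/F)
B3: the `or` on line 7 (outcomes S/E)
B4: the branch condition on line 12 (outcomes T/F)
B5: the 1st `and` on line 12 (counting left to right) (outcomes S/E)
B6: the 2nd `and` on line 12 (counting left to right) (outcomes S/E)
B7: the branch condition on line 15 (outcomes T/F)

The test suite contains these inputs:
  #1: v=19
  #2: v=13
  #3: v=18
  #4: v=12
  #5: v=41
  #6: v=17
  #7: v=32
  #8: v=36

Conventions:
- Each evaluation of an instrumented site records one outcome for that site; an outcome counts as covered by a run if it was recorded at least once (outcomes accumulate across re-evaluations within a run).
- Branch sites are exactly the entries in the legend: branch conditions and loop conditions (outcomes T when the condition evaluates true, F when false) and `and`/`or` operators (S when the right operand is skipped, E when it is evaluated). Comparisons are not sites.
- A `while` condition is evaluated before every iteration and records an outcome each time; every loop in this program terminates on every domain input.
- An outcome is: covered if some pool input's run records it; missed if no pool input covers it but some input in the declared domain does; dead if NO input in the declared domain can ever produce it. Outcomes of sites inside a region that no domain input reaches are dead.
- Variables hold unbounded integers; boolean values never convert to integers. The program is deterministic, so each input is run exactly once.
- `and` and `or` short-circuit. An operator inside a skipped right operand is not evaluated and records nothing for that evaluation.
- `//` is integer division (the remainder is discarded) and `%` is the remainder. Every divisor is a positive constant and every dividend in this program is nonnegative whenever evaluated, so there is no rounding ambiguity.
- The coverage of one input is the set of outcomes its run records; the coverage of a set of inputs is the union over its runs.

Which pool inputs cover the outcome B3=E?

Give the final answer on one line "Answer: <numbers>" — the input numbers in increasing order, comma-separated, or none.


input #1 (v=19): covers B3=E
input #2 (v=13): covers B3=E
input #3 (v=18): covers B3=E
input #4 (v=12): covers B3=E
input #5 (v=41): covers B3=E
input #6 (v=17): covers B3=E
input #7 (v=32): covers B3=E
input #8 (v=36): covers B3=E
Answer: 1, 2, 3, 4, 5, 6, 7, 8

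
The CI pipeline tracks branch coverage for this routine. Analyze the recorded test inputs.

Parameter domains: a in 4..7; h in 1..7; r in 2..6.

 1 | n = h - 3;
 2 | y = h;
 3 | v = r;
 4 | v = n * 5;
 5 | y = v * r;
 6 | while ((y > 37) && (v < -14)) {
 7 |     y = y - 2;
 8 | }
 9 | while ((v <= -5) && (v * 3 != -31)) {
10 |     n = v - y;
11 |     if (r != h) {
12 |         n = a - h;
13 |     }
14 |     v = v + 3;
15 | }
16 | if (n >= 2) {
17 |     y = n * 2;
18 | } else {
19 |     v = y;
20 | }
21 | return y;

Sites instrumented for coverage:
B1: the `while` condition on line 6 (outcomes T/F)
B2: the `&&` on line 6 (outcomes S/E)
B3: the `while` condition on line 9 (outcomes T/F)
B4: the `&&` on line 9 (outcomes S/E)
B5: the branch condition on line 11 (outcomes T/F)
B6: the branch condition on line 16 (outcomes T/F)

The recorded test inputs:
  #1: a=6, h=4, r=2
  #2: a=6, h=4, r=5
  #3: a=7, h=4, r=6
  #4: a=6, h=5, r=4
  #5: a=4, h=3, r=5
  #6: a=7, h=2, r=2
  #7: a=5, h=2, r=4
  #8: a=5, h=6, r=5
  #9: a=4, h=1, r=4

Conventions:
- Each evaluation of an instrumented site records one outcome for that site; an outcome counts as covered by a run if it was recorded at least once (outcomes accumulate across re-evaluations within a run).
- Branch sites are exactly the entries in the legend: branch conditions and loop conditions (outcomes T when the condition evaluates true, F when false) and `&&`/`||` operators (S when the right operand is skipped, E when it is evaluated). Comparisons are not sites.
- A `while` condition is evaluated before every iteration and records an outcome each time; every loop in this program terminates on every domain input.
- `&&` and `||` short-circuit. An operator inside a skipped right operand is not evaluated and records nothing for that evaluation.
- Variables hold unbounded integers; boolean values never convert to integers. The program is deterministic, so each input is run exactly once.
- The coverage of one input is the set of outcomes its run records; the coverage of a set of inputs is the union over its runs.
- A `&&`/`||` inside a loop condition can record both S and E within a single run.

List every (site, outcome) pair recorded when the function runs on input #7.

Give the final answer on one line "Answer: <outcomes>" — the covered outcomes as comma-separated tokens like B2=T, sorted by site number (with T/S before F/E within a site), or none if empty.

Simulating input #7 (a=5, h=2, r=4) step by step:
  B2->S, B1->F, B4->E, B3->T, B5->T, B4->S, B3->F, B6->T
deduplicating events, the covered set is: B1=F, B2=S, B3=T, B3=F, B4=S, B4=E, B5=T, B6=T

Answer: B1=F, B2=S, B3=T, B3=F, B4=S, B4=E, B5=T, B6=T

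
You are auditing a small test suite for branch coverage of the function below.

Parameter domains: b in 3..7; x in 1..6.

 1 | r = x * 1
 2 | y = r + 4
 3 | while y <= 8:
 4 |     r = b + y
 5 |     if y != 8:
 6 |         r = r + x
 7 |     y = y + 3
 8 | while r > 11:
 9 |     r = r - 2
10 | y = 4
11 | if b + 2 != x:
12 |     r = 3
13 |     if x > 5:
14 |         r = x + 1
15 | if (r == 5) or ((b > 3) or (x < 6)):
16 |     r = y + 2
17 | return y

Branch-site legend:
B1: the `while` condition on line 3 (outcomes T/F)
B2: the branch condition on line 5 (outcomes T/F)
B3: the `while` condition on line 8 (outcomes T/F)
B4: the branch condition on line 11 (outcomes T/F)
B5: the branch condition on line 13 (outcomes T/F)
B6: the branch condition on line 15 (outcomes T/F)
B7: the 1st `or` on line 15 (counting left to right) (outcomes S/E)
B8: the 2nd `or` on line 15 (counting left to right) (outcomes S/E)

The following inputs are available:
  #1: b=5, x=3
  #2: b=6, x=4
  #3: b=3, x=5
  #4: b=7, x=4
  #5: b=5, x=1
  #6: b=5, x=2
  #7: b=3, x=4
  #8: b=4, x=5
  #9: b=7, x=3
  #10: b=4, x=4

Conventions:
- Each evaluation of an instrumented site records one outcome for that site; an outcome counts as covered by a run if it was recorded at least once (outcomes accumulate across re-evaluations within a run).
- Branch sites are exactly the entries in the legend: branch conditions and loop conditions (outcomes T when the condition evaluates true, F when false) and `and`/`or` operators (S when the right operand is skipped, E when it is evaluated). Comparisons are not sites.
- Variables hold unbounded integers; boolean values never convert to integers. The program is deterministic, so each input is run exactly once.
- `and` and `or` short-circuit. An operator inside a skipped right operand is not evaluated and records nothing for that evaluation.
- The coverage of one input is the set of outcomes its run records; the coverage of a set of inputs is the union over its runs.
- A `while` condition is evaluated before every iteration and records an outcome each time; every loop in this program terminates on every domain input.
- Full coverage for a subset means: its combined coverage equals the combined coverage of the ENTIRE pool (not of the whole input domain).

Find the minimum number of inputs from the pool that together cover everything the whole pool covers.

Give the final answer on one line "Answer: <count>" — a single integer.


#1 (b=5, x=3) -> B1->T, B2->T, B1->F, B3->T, B3->T, B3->F, B4->T, B5->F, B7->E, B8->S, B6->T; covered: B1=T, B1=F, B2=T, B3=T, B3=F, B4=T, B5=F, B6=T, B7=E, B8=S
#2 (b=6, x=4) -> B1->T, B2->F, B1->F, B3->T, B3->T, B3->F, B4->T, B5->F, B7->E, B8->S, B6->T; covered: B1=T, B1=F, B2=F, B3=T, B3=F, B4=T, B5=F, B6=T, B7=E, B8=S
#3 (b=3, x=5) -> B1->F, B3->F, B4->F, B7->S, B6->T; covered: B1=F, B3=F, B4=F, B6=T, B7=S
#4 (b=7, x=4) -> B1->T, B2->F, B1->F, B3->T, B3->T, B3->F, B4->T, B5->F, B7->E, B8->S, B6->T; covered: B1=T, B1=F, B2=F, B3=T, B3=F, B4=T, B5=F, B6=T, B7=E, B8=S
#5 (b=5, x=1) -> B1->T, B2->T, B1->T, B2->F, B1->F, B3->T, B3->F, B4->T, B5->F, B7->E, B8->S, B6->T; covered: B1=T, B1=F, B2=T, B2=F, B3=T, B3=F, B4=T, B5=F, B6=T, B7=E, B8=S
#6 (b=5, x=2) -> B1->T, B2->T, B1->F, B3->T, B3->F, B4->T, B5->F, B7->E, B8->S, B6->T; covered: B1=T, B1=F, B2=T, B3=T, B3=F, B4=T, B5=F, B6=T, B7=E, B8=S
#7 (b=3, x=4) -> B1->T, B2->F, B1->F, B3->F, B4->T, B5->F, B7->E, B8->E, B6->T; covered: B1=T, B1=F, B2=F, B3=F, B4=T, B5=F, B6=T, B7=E, B8=E
#8 (b=4, x=5) -> B1->F, B3->F, B4->T, B5->F, B7->E, B8->S, B6->T; covered: B1=F, B3=F, B4=T, B5=F, B6=T, B7=E, B8=S
#9 (b=7, x=3) -> B1->T, B2->T, B1->F, B3->T, B3->T, B3->T, B3->F, B4->T, B5->F, B7->E, B8->S, B6->T; covered: B1=T, B1=F, B2=T, B3=T, B3=F, B4=T, B5=F, B6=T, B7=E, B8=S
#10 (b=4, x=4) -> B1->T, B2->F, B1->F, B3->T, B3->F, B4->T, B5->F, B7->E, B8->S, B6->T; covered: B1=T, B1=F, B2=F, B3=T, B3=F, B4=T, B5=F, B6=T, B7=E, B8=S
together the pool reaches 14 outcomes: B1=T, B1=F, B2=T, B2=F, B3=T, B3=F, B4=T, B4=F, B5=F, B6=T, B7=S, B7=E, B8=S, B8=E
size 1 is not enough: best union over all size-1 subsets is 11/14
size 2 is not enough: best union over all size-2 subsets is 13/14
at size 3, {1, 3, 7} reaches all 14 outcomes; every lexicographically earlier size-3 subset fails
Answer: 3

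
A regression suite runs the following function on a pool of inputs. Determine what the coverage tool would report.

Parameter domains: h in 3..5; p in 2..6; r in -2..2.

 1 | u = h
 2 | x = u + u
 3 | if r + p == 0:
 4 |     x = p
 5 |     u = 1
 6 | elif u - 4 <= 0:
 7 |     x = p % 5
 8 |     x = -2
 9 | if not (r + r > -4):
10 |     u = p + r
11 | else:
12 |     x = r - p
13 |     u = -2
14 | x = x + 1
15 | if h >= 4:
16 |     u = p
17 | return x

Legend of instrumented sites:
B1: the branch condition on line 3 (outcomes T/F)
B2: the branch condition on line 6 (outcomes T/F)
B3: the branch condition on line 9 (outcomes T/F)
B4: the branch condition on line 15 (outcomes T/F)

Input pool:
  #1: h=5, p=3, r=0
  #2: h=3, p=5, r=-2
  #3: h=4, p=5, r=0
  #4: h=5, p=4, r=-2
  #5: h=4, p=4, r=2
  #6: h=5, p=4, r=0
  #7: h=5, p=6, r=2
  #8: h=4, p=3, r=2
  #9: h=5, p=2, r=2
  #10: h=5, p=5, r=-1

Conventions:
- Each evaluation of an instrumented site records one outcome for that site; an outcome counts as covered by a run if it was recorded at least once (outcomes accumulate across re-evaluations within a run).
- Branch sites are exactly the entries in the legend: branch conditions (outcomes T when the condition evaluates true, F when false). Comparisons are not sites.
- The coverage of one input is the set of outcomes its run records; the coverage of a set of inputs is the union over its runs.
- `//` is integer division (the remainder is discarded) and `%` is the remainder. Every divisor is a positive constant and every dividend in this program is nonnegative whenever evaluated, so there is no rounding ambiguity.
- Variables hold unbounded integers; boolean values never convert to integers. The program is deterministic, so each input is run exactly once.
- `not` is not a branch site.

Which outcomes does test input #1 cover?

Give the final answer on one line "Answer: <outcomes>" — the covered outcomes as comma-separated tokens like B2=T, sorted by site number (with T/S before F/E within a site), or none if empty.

Simulating input #1 (h=5, p=3, r=0) step by step:
  B1->F, B2->F, B3->F, B4->T
as a set, this run covers: B1=F, B2=F, B3=F, B4=T

Answer: B1=F, B2=F, B3=F, B4=T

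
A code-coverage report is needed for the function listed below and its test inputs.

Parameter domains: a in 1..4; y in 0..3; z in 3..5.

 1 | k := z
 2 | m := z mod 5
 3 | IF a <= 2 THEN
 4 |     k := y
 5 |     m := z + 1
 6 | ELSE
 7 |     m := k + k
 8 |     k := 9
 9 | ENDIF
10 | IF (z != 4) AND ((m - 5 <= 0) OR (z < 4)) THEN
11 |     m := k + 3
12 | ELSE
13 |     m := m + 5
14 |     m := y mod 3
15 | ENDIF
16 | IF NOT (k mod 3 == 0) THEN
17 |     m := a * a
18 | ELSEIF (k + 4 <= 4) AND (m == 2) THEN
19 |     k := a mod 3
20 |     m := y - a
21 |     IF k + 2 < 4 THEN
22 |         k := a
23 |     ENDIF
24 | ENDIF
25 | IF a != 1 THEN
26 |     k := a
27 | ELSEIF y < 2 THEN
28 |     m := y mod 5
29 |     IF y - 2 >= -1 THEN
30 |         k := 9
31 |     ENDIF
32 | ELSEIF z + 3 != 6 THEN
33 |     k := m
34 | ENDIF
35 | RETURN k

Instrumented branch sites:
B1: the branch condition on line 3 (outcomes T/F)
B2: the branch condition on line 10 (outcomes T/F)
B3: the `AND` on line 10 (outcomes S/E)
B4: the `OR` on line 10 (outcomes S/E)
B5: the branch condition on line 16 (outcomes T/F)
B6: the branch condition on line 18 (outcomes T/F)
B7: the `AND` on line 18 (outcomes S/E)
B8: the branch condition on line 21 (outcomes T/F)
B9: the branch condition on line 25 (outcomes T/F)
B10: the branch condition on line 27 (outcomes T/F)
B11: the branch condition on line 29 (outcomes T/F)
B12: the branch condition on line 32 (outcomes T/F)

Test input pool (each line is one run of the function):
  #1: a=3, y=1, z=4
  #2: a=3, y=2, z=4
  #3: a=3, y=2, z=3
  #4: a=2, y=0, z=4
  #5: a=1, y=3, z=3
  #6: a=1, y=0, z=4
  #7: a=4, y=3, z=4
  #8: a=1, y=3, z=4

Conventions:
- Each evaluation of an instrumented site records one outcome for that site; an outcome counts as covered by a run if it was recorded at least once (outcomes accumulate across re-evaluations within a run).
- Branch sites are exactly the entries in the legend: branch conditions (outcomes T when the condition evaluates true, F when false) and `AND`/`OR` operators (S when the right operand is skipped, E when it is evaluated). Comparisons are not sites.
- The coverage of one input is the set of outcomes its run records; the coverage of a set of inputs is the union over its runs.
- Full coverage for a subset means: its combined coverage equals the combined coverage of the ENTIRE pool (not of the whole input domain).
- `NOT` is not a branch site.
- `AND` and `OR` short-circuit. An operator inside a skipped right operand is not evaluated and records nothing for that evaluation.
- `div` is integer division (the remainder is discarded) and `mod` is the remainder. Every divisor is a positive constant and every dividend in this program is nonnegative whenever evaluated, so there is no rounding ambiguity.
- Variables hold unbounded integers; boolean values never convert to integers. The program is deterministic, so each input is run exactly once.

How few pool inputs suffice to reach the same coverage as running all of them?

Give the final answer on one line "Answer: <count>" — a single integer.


test 1 (a=3, y=1, z=4) fires B1->F, B3->S, B2->F, B5->F, B7->S, B6->F, B9->T; hits B1=F, B2=F, B3=S, B5=F, B6=F, B7=S, B9=T
test 2 (a=3, y=2, z=4) fires B1->F, B3->S, B2->F, B5->F, B7->S, B6->F, B9->T; hits B1=F, B2=F, B3=S, B5=F, B6=F, B7=S, B9=T
test 3 (a=3, y=2, z=3) fires B1->F, B3->E, B4->E, B2->T, B5->F, B7->S, B6->F, B9->T; hits B1=F, B2=T, B3=E, B4=E, B5=F, B6=F, B7=S, B9=T
test 4 (a=2, y=0, z=4) fires B1->T, B3->S, B2->F, B5->F, B7->E, B6->F, B9->T; hits B1=T, B2=F, B3=S, B5=F, B6=F, B7=E, B9=T
test 5 (a=1, y=3, z=3) fires B1->T, B3->E, B4->S, B2->T, B5->F, B7->S, B6->F, B9->F, B10->F, B12->F; hits B1=T, B2=T, B3=E, B4=S, B5=F, B6=F, B7=S, B9=F, B10=F, B12=F
test 6 (a=1, y=0, z=4) fires B1->T, B3->S, B2->F, B5->F, B7->E, B6->F, B9->F, B10->T, B11->F; hits B1=T, B2=F, B3=S, B5=F, B6=F, B7=E, B9=F, B10=T, B11=F
test 7 (a=4, y=3, z=4) fires B1->F, B3->S, B2->F, B5->F, B7->S, B6->F, B9->T; hits B1=F, B2=F, B3=S, B5=F, B6=F, B7=S, B9=T
test 8 (a=1, y=3, z=4) fires B1->T, B3->S, B2->F, B5->F, B7->S, B6->F, B9->F, B10->F, B12->T; hits B1=T, B2=F, B3=S, B5=F, B6=F, B7=S, B9=F, B10=F, B12=T
union over all inputs: B1=T, B1=F, B2=T, B2=F, B3=S, B3=E, B4=S, B4=E, B5=F, B6=F, B7=S, B7=E, B9=T, B9=F, B10=T, B10=F, B11=F, B12=T, B12=F (19 outcomes)
size 1 is not enough: best union over all size-1 subsets is 10/19
size 2 is not enough: best union over all size-2 subsets is 15/19
size 3 is not enough: best union over all size-3 subsets is 18/19
size 4: inputs {3, 5, 6, 8} cover all 19 outcomes, and no lexicographically smaller subset of this size does
Answer: 4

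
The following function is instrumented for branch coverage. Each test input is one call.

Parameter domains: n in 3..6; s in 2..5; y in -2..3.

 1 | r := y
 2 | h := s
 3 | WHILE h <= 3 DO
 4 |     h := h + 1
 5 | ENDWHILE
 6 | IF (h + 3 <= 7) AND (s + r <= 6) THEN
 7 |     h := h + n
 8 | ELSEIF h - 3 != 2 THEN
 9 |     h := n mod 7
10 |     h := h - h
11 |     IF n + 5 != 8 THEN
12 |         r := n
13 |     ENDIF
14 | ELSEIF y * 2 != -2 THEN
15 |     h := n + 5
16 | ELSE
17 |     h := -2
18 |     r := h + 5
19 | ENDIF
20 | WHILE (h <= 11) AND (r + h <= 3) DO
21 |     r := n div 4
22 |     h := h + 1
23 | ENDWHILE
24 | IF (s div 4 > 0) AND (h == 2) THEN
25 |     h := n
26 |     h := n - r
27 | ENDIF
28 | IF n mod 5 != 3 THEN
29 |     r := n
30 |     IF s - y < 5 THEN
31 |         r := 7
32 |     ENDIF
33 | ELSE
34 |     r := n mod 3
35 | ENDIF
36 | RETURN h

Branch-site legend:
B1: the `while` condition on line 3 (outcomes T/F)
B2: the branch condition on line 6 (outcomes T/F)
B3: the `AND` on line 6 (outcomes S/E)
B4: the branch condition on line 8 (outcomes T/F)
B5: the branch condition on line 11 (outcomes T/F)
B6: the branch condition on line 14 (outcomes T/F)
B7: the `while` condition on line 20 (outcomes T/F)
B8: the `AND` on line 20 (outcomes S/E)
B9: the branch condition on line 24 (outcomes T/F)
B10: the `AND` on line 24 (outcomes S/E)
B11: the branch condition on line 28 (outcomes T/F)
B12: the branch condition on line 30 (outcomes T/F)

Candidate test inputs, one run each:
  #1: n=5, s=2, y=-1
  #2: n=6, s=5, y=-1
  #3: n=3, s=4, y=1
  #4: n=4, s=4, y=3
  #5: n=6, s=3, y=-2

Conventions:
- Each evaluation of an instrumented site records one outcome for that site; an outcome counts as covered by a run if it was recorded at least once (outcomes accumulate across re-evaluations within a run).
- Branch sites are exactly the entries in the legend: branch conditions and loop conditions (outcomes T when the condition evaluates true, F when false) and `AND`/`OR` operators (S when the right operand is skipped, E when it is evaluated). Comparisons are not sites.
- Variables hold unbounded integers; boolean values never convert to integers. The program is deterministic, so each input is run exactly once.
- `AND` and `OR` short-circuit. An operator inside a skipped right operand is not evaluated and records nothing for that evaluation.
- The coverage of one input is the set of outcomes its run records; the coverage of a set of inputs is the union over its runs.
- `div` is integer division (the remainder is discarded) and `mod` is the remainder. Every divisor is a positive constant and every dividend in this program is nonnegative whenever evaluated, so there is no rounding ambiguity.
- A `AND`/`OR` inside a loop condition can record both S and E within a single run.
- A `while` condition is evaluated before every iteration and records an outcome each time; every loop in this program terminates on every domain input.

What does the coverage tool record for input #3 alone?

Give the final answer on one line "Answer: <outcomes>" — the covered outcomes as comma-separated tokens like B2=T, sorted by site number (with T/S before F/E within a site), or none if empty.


Tracing the run of input #3 (n=3, s=4, y=1):
  B1->F, B3->E, B2->T, B8->E, B7->F, B10->E, B9->F, B11->F
deduplicating events, the covered set is: B1=F, B2=T, B3=E, B7=F, B8=E, B9=F, B10=E, B11=F
Answer: B1=F, B2=T, B3=E, B7=F, B8=E, B9=F, B10=E, B11=F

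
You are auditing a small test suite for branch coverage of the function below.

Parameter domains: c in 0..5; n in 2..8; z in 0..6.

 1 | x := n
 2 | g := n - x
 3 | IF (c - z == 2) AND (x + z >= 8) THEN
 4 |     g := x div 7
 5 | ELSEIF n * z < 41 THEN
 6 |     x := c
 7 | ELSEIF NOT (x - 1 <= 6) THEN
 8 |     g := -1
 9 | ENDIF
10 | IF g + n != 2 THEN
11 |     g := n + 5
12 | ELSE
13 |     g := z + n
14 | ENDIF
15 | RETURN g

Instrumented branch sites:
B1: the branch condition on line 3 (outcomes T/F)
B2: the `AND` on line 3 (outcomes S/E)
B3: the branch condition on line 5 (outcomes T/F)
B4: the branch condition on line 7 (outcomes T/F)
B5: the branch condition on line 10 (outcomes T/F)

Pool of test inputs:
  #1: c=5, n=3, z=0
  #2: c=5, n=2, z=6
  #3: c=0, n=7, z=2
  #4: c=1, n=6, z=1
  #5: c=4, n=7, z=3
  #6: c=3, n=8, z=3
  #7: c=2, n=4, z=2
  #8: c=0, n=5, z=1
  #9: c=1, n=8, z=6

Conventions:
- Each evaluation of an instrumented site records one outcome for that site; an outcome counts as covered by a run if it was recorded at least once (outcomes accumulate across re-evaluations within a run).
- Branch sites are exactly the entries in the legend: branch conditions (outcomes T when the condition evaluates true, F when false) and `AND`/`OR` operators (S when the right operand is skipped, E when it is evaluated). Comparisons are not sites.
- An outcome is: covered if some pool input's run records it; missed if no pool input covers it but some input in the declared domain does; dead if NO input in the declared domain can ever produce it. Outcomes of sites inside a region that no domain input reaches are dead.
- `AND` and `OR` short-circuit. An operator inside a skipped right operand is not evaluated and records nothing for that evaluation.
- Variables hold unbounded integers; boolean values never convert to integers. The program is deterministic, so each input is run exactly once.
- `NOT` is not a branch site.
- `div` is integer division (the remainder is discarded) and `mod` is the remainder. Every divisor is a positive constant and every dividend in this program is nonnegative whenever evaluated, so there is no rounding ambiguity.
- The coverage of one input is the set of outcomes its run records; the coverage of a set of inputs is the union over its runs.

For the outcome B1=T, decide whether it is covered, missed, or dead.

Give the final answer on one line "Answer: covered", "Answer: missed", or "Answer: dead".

no pool input records B1=T
but domain input (c=2, n=8, z=0) does record it -> reachable, so missed

Answer: missed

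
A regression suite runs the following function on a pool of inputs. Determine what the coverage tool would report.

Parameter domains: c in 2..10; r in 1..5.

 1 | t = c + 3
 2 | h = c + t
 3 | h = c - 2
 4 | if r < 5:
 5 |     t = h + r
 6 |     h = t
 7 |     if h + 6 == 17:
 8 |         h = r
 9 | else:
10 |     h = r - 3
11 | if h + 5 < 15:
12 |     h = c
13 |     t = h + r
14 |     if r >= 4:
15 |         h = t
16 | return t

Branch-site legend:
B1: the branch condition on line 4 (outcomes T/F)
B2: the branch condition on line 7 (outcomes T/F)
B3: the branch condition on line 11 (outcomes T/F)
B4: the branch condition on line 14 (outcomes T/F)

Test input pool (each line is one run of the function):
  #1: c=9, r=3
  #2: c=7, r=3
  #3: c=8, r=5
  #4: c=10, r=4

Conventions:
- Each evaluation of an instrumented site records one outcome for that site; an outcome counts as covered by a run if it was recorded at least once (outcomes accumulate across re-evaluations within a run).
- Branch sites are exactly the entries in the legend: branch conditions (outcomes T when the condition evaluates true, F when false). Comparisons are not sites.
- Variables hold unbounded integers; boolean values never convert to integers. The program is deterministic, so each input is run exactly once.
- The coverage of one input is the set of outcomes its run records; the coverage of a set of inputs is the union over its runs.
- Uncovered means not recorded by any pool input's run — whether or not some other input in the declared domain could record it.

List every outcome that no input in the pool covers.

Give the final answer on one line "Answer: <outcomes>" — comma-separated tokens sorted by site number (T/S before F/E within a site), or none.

input #1, c=9, r=3: events B1->T, B2->F, B3->F; outcomes B1=T, B2=F, B3=F
input #2, c=7, r=3: events B1->T, B2->F, B3->T, B4->F; outcomes B1=T, B2=F, B3=T, B4=F
input #3, c=8, r=5: events B1->F, B3->T, B4->T; outcomes B1=F, B3=T, B4=T
input #4, c=10, r=4: events B1->T, B2->F, B3->F; outcomes B1=T, B2=F, B3=F
union over the pool: B1=T, B1=F, B2=F, B3=T, B3=F, B4=T, B4=F
uncovered (1 of 8): B2=T

Answer: B2=T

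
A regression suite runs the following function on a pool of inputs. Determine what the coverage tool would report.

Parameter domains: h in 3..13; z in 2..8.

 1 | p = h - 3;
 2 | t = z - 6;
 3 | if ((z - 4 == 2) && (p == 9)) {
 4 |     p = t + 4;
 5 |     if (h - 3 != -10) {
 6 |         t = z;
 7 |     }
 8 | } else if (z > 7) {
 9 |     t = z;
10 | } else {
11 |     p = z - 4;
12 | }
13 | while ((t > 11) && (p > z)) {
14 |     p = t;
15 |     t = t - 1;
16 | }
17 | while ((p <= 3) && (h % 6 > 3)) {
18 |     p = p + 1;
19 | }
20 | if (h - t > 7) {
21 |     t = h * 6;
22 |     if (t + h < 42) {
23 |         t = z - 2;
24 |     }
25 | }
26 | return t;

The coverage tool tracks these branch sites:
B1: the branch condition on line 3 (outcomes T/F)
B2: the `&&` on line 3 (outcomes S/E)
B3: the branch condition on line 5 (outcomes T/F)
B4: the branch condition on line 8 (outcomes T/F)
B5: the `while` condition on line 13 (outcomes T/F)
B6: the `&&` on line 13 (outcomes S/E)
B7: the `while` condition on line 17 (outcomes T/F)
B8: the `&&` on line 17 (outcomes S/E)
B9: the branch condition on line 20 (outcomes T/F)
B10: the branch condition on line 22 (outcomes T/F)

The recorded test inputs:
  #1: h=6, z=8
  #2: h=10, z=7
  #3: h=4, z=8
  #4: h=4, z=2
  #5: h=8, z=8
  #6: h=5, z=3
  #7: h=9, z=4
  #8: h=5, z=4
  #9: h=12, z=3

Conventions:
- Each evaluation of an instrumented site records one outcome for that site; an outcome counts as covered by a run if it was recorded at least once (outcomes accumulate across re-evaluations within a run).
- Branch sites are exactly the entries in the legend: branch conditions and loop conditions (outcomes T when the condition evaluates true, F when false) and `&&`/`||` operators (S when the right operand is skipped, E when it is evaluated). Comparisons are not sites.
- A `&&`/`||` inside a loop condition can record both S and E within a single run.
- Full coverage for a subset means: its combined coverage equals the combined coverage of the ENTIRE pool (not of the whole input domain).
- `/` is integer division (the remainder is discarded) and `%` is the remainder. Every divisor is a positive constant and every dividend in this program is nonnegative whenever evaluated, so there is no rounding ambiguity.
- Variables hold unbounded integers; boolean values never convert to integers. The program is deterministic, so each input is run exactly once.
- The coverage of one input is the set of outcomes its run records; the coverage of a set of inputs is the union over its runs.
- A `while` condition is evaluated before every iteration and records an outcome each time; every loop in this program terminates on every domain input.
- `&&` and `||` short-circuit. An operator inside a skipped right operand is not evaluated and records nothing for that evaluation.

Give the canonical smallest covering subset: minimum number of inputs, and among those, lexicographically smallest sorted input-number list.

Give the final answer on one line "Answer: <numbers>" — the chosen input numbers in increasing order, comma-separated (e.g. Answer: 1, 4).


test 1 (h=6, z=8) hits B1=F, B2=S, B4=T, B5=F, B6=S, B7=F, B8=E, B9=F
test 2 (h=10, z=7) hits B1=F, B2=S, B4=F, B5=F, B6=S, B7=T, B7=F, B8=S, B8=E, B9=T, B10=F
test 3 (h=4, z=8) hits B1=F, B2=S, B4=T, B5=F, B6=S, B7=T, B7=F, B8=S, B8=E, B9=F
test 4 (h=4, z=2) hits B1=F, B2=S, B4=F, B5=F, B6=S, B7=T, B7=F, B8=S, B8=E, B9=T, B10=T
test 5 (h=8, z=8) hits B1=F, B2=S, B4=T, B5=F, B6=S, B7=F, B8=S, B9=F
test 6 (h=5, z=3) hits B1=F, B2=S, B4=F, B5=F, B6=S, B7=T, B7=F, B8=S, B8=E, B9=T, B10=T
test 7 (h=9, z=4) hits B1=F, B2=S, B4=F, B5=F, B6=S, B7=F, B8=E, B9=T, B10=F
test 8 (h=5, z=4) hits B1=F, B2=S, B4=F, B5=F, B6=S, B7=T, B7=F, B8=S, B8=E, B9=F
test 9 (h=12, z=3) hits B1=F, B2=S, B4=F, B5=F, B6=S, B7=F, B8=E, B9=T, B10=F
the full pool covers 14 outcomes: B1=F, B2=S, B4=T, B4=F, B5=F, B6=S, B7=T, B7=F, B8=S, B8=E, B9=T, B9=F, B10=T, B10=F
no size-1 subset reaches all 14 outcomes (best union: 11/14)
no size-2 subset reaches all 14 outcomes (best union: 13/14)
inputs {1, 2, 4} (size 3) cover everything; no size-3 subset with a lexicographically smaller index list covers all 14
Answer: 1, 2, 4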